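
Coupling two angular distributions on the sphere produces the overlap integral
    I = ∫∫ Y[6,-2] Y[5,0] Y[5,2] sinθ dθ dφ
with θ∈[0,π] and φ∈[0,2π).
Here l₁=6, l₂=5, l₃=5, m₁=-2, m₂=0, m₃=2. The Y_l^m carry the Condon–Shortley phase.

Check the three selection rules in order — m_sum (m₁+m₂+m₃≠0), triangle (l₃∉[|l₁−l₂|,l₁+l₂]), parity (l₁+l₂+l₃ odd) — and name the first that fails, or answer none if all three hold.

none

azimuthal sum: -2 + 0 + 2 = 0  ✓
1 ≤ 5 ≤ 11 (triangle on l)  ✓
L = 6 + 5 + 5 = 16 (even)  ✓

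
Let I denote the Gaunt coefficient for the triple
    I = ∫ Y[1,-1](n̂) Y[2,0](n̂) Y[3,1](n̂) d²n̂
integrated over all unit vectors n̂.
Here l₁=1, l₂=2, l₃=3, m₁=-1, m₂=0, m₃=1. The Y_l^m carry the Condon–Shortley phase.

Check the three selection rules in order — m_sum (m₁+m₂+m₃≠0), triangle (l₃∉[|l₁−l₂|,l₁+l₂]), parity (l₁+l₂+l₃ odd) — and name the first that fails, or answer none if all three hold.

Σmᵢ = 0  ✓
l₃∈[|l₁−l₂|,l₁+l₂]=[1,3], have l₃=3  ✓
Σlᵢ = 6 ⇒ even  ✓

none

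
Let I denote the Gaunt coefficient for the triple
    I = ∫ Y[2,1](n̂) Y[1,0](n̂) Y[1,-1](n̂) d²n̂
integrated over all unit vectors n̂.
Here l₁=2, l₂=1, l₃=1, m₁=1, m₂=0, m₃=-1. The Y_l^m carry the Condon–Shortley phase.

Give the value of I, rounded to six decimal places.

-0.218510

m-sum 0 ✓  L=4 even ✓  1≤1≤3 ✓
Π(2lᵢ+1) = 5×3×3 = 45
triangle coeff Δ(2,1,1) = 1/30
Σ_t [1,1]: t=1:−1/1 = -1/1
(3j)²=2/15 [(2 1 1; 0 0 0)], sign=+1
Σ_t [1,1]: t=1:−1/2 = -1/2
(3j)²=1/10 [(2 1 1; 1 0 -1)], sign=-1
⇒ 4πI² = 3/5
I = (-1)√(3/5/(4π)) = -0.21850969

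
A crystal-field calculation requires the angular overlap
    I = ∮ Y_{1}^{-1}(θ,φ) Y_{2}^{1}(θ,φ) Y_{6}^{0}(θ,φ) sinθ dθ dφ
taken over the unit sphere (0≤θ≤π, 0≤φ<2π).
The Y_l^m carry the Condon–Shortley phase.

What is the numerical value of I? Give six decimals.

|1−2|≤6≤1+2 violated ⇒ I = 0

0.000000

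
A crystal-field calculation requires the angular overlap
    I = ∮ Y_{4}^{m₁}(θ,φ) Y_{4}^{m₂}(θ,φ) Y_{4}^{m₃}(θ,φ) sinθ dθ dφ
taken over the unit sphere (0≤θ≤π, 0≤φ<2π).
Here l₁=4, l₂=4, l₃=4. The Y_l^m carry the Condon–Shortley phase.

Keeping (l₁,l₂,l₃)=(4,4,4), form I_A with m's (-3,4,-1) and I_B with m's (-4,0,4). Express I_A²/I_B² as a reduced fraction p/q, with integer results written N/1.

Shared (l₁,l₂,l₃)=(4,4,4): N and (l;000)² cancel in I_A²/I_B².
A: Δ = 4!·4!·4!/13! = 1/450450; Racah Σ t=4..4: t=4:+1/3456 = 1/3456; ⇒ 3j(4 4 4; -3 4 -1)² = 35/1287, sgn -1
B: Δ = 4!·4!·4!/13! = 1/450450; Racah Σ t=4..4: t=4:+1/13824 = 1/13824; ⇒ 3j(4 4 4; -4 0 4)² = 14/1287, sgn +1
I_A²/I_B² = (35/1287)/(14/1287) = 5/2

5/2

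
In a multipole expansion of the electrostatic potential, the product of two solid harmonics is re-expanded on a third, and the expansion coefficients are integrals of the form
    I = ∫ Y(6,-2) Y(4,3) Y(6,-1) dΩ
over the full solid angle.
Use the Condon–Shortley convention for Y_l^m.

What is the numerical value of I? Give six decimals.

m-sum 0 ✓  L=16 even ✓  2≤6≤10 ✓
Π(2lᵢ+1) = 13×9×13 = 1521
triangle coeff Δ(6,4,6) = 1/15315300
Σ_t [0,4]: t=0:+1/829440 t=1:−1/25920 t=2:+1/9216 t=3:−1/25920 t=4:+1/829440 = 7/207360
(3j)²=28/2431 [(6 4 6; 0 0 0)], sign=+1
Σ_t [3,4]: t=3:−1/103680 t=4:+1/82944 = 1/414720
(3j)²=49/43758 [(6 4 6; -2 3 -1)], sign=-1
⇒ 4πI² = 686/34969
I = (-1)√(686/34969/(4π)) = -0.03951077

-0.039511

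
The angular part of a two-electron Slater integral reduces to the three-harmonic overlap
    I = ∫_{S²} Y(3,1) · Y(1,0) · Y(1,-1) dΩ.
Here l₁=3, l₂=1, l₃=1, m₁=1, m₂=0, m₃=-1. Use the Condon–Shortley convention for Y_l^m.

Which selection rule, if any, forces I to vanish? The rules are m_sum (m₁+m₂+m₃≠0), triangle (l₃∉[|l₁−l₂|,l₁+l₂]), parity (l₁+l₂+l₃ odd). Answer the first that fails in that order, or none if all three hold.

triangle

azimuthal sum: 1 + 0 − 1 = 0  ✓
2 ≤ 1 ≤ 4 (triangle on l)  ✗
L = 3 + 1 + 1 = 5 (odd)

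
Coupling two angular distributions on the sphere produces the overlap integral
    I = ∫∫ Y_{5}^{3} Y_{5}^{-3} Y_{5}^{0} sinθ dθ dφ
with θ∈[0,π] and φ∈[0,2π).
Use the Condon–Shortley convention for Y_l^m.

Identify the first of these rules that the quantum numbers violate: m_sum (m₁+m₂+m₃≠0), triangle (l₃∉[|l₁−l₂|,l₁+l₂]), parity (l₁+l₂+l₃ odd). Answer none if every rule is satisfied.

parity

m₁+m₂+m₃ = 3 − 3 + 0 = 0  ✓
triangle: |5−5|=0 ≤ l₃=5 ≤ 5+5=10  ✓
parity: l₁+l₂+l₃ = 15 is odd  ✗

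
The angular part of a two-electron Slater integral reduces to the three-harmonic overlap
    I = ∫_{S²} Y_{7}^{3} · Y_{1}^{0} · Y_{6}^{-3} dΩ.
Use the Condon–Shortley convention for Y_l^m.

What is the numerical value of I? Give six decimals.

Rules hold: Σm=0, L=14 even, 6≤6≤8.
N = 15·3·13 = 585
Δ = 2!·12!·0!/15! = 1/1365
Racah Σ t=1..1: t=1:−1/518400 = -1/518400
⇒ 3j(7 1 6; 0 0 0)² = 7/195, sgn -1
Racah Σ t=1..1: t=1:−1/2177280 = -1/2177280
⇒ 3j(7 1 6; 3 0 -3)² = 8/273, sgn +1
4πI² = N·(3j₀)²·(3jₘ)² = 8/13
I = -1·√(0.615385/4π) = -0.22129336

-0.221293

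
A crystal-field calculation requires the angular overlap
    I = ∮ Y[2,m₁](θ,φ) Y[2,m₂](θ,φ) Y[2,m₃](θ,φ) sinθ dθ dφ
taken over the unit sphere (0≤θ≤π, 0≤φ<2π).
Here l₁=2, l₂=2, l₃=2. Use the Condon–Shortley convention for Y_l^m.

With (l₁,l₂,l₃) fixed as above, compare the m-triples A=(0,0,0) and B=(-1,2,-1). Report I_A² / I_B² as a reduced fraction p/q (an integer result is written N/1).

Same 2,2,2: normalisation and zero-m 3j drop out of the ratio.
A: Δ: 2! 2! 2! / 7! → 1/630; sum: t=0:+1/8 t=1:−1/1 t=2:+1/8 = -3/4; 3j²(2 2 2; 0 0 0) = Δ·Π!·Σ² = 2/35  (sign -1)
B: Δ: 2! 2! 2! / 7! → 1/630; sum: t=2:+1/4 = 1/4; 3j²(2 2 2; -1 2 -1) = Δ·Π!·Σ² = 3/35  (sign -1)
I_A²/I_B² = (2/35)/(3/35) = 2/3

2/3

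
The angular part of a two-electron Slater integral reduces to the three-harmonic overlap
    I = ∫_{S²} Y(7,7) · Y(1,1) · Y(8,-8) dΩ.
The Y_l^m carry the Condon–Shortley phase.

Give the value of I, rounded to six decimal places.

0.335179

m-sum 0 ✓  L=16 even ✓  6≤8≤8 ✓
Π(2lᵢ+1) = 15×3×17 = 765
triangle coeff Δ(7,1,8) = 1/2040
Σ_t [0,0]: t=0:+1/25401600 = 1/25401600
(3j)²=8/255 [(7 1 8; 0 0 0)], sign=+1
Σ_t [0,0]: t=0:+1/174356582400 = 1/174356582400
(3j)²=1/17 [(7 1 8; 7 1 -8)], sign=+1
⇒ 4πI² = 24/17
I = (+1)√(24/17/(4π)) = 0.33517856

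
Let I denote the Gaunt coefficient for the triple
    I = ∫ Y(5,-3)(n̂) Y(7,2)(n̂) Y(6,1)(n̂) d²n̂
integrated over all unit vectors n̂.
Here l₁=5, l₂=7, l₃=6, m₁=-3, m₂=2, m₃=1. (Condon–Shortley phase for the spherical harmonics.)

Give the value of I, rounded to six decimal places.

-0.099396

m-sum 0 ✓  L=18 even ✓  2≤6≤12 ✓
Π(2lᵢ+1) = 11×15×13 = 2145
triangle coeff Δ(5,7,6) = 1/174594420
Σ_t [1,5]: t=1:−1/4147200 t=2:+1/207360 t=3:−1/82944 t=4:+1/207360 t=5:−1/4147200 = -1/345600
(3j)²=420/46189 [(5 7 6; 0 0 0)], sign=-1
Σ_t [4,6]: t=4:+1/829440 t=5:−1/414720 t=6:+1/2073600 = -1/1382400
(3j)²=294/46189 [(5 7 6; -3 2 1)], sign=+1
⇒ 4πI² = 1852200/14919047
I = (-1)√(1852200/14919047/(4π)) = -0.09939590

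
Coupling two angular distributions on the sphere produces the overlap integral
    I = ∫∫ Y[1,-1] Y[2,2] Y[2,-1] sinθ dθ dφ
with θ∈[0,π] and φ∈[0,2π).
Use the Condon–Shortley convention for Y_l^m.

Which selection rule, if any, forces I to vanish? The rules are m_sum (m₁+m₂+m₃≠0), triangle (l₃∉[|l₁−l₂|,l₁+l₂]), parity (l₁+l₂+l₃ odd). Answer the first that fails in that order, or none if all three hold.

azimuthal sum: -1 + 2 − 1 = 0  ✓
1 ≤ 2 ≤ 3 (triangle on l)  ✓
L = 1 + 2 + 2 = 5 (odd)  ✗

parity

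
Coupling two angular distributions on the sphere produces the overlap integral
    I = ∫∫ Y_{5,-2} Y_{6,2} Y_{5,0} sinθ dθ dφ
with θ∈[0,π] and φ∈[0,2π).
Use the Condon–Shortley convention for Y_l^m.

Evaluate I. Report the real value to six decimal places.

-0.043391

Rules hold: Σm=0, L=16 even, 1≤5≤11.
N = 11·13·11 = 1573
Δ = 6!·4!·6!/17! = 1/28588560
Racah Σ t=1..5: t=1:−1/345600 t=2:+1/13824 t=3:−1/5184 t=4:+1/13824 t=5:−1/345600 = -7/129600
⇒ 3j(5 6 5; 0 0 0)² = 80/7293, sgn +1
Racah Σ t=3..6: t=3:−1/103680 t=4:+1/13824 t=5:−1/17280 t=6:+1/207360 = 1/103680
⇒ 3j(5 6 5; -2 2 0)² = 10/7293, sgn -1
4πI² = N·(3j₀)²·(3jₘ)² = 800/33813
I = -1·√(0.0236595/4π) = -0.04339086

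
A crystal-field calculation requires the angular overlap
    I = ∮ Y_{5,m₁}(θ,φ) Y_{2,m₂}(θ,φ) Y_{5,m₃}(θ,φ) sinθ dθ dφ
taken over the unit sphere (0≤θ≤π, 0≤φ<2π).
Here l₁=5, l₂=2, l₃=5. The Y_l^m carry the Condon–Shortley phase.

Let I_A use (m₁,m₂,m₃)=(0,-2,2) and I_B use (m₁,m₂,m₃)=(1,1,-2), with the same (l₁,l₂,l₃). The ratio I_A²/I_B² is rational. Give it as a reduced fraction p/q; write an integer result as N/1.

l's match ⇒ only the (l;m) 3-j factors differ between A and B.
A: triangle coeff Δ(5,2,5) = 1/38610; Σ_t [0,0]: t=0:+1/2880 = 1/2880; (3j)²=14/429 [(5 2 5; 0 -2 2)], sign=-1
B: triangle coeff Δ(5,2,5) = 1/38610; Σ_t [1,2]: t=1:−1/1440 t=2:+1/2880 = -1/2880; (3j)²=7/715 [(5 2 5; 1 1 -2)], sign=+1
I_A²/I_B² = (14/429)/(7/715) = 10/3

10/3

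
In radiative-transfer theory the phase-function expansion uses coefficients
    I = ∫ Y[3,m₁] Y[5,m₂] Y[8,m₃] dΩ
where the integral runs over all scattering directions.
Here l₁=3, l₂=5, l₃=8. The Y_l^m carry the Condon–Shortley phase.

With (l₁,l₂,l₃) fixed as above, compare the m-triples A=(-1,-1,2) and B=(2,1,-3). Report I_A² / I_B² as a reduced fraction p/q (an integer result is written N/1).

l's match ⇒ only the (l;m) 3-j factors differ between A and B.
A: triangle coeff Δ(3,5,8) = 1/136136; Σ_t [0,0]: t=0:+1/829440 = 1/829440; (3j)²=225/9724 [(3 5 8; -1 -1 2)], sign=+1
B: triangle coeff Δ(3,5,8) = 1/136136; Σ_t [0,0]: t=0:+1/2073600 = 1/2073600; (3j)²=15/884 [(3 5 8; 2 1 -3)], sign=-1
I_A²/I_B² = (225/9724)/(15/884) = 15/11

15/11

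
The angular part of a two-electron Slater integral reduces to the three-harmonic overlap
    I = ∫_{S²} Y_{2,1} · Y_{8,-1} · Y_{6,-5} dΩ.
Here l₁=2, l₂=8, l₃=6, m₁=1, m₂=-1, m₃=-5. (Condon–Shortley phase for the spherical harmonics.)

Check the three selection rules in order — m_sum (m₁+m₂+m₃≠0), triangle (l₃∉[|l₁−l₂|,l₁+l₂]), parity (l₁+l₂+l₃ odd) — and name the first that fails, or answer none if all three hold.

m_sum

m₁+m₂+m₃ = 1 − 1 − 5 = -5  ✗
triangle: |2−8|=6 ≤ l₃=6 ≤ 2+8=10
parity: l₁+l₂+l₃ = 16 is even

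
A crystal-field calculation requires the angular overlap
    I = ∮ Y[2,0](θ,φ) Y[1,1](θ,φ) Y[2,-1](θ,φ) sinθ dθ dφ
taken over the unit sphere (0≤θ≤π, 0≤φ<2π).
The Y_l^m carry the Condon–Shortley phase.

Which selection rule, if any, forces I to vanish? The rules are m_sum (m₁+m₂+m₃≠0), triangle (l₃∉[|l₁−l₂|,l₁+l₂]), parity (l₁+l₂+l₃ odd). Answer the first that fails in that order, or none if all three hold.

azimuthal sum: 0 + 1 − 1 = 0  ✓
1 ≤ 2 ≤ 3 (triangle on l)  ✓
L = 2 + 1 + 2 = 5 (odd)  ✗

parity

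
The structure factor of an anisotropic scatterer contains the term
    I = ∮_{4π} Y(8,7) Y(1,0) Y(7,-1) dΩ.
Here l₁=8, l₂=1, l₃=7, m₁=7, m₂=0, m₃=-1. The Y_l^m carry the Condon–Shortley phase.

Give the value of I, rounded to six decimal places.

m-sum = 7 + 0 − 1 = 6 ≠ 0 ⇒ I = 0

0.000000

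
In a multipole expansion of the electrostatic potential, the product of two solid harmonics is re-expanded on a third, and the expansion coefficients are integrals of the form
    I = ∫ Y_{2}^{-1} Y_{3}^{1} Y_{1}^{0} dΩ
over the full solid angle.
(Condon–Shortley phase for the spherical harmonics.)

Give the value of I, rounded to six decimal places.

-0.233597

Checks pass: Σm=0; 6 even; l₃=1∈[1,5].
(2·2+1)(2·3+1)(2·1+1) = 105
Δ: 4! 0! 2! / 7! → 1/105
sum: t=2:+1/4 = 1/4
3j²(2 3 1; 0 0 0) = Δ·Π!·Σ² = 3/35  (sign -1)
sum: t=3:−1/6 = -1/6
3j²(2 3 1; -1 1 0) = Δ·Π!·Σ² = 8/105  (sign +1)
combine: 4πI² = 105·3/35·8/105 = 24/35
take √, sign -1: I = -0.23359668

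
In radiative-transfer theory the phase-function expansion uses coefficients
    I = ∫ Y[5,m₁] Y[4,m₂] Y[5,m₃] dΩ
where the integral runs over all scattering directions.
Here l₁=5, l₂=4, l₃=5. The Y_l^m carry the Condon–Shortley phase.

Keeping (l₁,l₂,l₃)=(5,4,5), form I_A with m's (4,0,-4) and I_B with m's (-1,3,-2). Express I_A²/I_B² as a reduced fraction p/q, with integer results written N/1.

Shared (l₁,l₂,l₃)=(5,4,5): N and (l;000)² cancel in I_A²/I_B².
A: Δ = 4!·6!·4!/15! = 1/3153150; Racah Σ t=0..1: t=0:+1/69120 t=1:−1/25920 = -1/41472; ⇒ 3j(5 4 5; 4 0 -4)² = 2/143, sgn +1
B: Δ = 4!·6!·4!/15! = 1/3153150; Racah Σ t=3..4: t=3:−1/5184 t=4:+1/6912 = -1/20736; ⇒ 3j(5 4 5; -1 3 -2)² = 5/2574, sgn +1
I_A²/I_B² = (2/143)/(5/2574) = 36/5

36/5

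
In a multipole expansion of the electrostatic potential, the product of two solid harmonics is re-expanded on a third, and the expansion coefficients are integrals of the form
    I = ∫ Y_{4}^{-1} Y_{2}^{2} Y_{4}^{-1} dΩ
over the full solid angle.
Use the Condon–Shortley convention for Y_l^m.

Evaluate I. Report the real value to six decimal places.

m-sum 0 ✓  L=10 even ✓  2≤4≤6 ✓
Π(2lᵢ+1) = 9×5×9 = 405
triangle coeff Δ(4,2,4) = 1/13860
Σ_t [0,2]: t=0:+1/192 t=1:−1/36 t=2:+1/192 = -5/288
(3j)²=20/693 [(4 2 4; 0 0 0)], sign=-1
Σ_t [2,2]: t=2:+1/144 = 1/144
(3j)²=10/231 [(4 2 4; -1 2 -1)], sign=-1
⇒ 4πI² = 3000/5929
I = (+1)√(3000/5929/(4π)) = 0.20066192

0.200662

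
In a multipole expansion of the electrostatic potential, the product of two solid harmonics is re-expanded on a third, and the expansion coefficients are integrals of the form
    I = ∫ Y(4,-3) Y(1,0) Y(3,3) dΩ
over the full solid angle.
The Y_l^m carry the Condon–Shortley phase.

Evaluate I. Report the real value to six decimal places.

Rules hold: Σm=0, L=8 even, 3≤3≤5.
N = 9·3·7 = 189
Δ = 2!·6!·0!/9! = 1/252
Racah Σ t=1..1: t=1:−1/36 = -1/36
⇒ 3j(4 1 3; 0 0 0)² = 4/63, sgn +1
Racah Σ t=1..1: t=1:−1/720 = -1/720
⇒ 3j(4 1 3; -3 0 3)² = 1/36, sgn -1
4πI² = N·(3j₀)²·(3jₘ)² = 1/3
I = -1·√(0.333333/4π) = -0.16286750

-0.162868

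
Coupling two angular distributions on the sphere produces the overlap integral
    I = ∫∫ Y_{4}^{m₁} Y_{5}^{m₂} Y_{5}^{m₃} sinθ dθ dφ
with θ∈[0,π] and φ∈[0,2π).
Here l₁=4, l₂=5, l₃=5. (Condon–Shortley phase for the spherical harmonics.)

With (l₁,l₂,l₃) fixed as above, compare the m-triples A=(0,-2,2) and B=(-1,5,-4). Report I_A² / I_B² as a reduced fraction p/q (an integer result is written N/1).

1/72

l's match ⇒ only the (l;m) 3-j factors differ between A and B.
A: triangle coeff Δ(4,5,5) = 1/3153150; Σ_t [0,3]: t=0:+1/20736 t=1:−1/1728 t=2:+1/1920 t=3:−1/25920 = -1/20736; (3j)²=1/2574 [(4 5 5; 0 -2 2)], sign=+1
B: triangle coeff Δ(4,5,5) = 1/3153150; Σ_t [4,4]: t=4:+1/103680 = 1/103680; (3j)²=4/143 [(4 5 5; -1 5 -4)], sign=-1
I_A²/I_B² = (1/2574)/(4/143) = 1/72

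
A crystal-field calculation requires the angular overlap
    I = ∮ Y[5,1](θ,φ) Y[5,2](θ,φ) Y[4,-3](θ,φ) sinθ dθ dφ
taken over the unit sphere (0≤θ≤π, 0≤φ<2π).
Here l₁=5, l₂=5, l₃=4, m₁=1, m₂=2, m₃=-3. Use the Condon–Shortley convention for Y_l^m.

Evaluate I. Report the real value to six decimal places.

Checks pass: Σm=0; 14 even; l₃=4∈[0,10].
(2·5+1)(2·5+1)(2·4+1) = 1089
Δ: 6! 4! 4! / 15! → 1/3153150
sum: t=1:−1/69120 t=2:+1/1728 t=3:−1/576 t=4:+1/1728 t=5:−1/69120 = -7/11520
3j²(5 5 4; 0 0 0) = Δ·Π!·Σ² = 2/143  (sign -1)
sum: t=3:−1/5184 t=4:+1/6912 = -1/20736
3j²(5 5 4; 1 2 -3) = Δ·Π!·Σ² = 5/2574  (sign +1)
combine: 4πI² = 1089·2/143·5/2574 = 5/169
take √, sign -1: I = -0.04852178

-0.048522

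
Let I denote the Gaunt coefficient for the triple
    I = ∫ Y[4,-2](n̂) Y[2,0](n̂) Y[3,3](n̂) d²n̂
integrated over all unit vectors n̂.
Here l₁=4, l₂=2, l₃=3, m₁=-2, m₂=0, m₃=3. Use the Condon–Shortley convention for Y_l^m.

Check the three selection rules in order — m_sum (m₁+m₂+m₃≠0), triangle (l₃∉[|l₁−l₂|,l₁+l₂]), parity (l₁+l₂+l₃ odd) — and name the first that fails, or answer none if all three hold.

m₁+m₂+m₃ = -2 + 0 + 3 = 1  ✗
triangle: |4−2|=2 ≤ l₃=3 ≤ 4+2=6
parity: l₁+l₂+l₃ = 9 is odd

m_sum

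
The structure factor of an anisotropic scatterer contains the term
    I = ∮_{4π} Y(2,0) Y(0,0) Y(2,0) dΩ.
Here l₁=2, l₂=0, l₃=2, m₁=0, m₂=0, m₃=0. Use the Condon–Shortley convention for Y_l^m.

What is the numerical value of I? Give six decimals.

0.282095

m-sum 0 ✓  L=4 even ✓  2≤2≤2 ✓
Π(2lᵢ+1) = 5×1×5 = 25
triangle coeff Δ(2,0,2) = 1/5
Σ_t [0,0]: t=0:+1/4 = 1/4
(3j)²=1/5 [(2 0 2; 0 0 0)], sign=+1
(m-triple is (0,0,0) — same symbol as above.)
⇒ 4πI² = 1/1
I = (+1)√(1/1/(4π)) = 0.28209479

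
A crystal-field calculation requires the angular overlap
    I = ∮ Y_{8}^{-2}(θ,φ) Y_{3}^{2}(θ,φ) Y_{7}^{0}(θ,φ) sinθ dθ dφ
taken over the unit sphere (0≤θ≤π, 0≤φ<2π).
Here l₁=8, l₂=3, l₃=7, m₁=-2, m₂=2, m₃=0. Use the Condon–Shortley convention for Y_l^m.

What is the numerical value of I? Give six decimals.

Checks pass: Σm=0; 18 even; l₃=7∈[5,11].
(2·8+1)(2·3+1)(2·7+1) = 1785
Δ: 4! 12! 2! / 19! → 1/5290740
sum: t=1:−1/7257600 t=2:+1/2073600 t=3:−1/7257600 = 1/4838400
3j²(8 3 7; 0 0 0) = Δ·Π!·Σ² = 252/20995  (sign -1)
sum: t=3:−1/7257600 t=4:+1/12441600 = -1/17418240
3j²(8 3 7; -2 2 0) = Δ·Π!·Σ² = 125/25194  (sign +1)
combine: 4πI² = 1785·252/20995·125/25194 = 110250/1037153
take √, sign -1: I = -0.09197355

-0.091974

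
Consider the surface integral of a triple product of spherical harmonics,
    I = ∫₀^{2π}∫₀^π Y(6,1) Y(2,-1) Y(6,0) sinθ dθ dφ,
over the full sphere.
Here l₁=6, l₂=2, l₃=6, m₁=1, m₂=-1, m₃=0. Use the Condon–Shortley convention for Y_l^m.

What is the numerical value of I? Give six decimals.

Rules hold: Σm=0, L=14 even, 4≤6≤8.
N = 13·5·13 = 845
Δ = 2!·10!·2!/15! = 1/90090
Racah Σ t=0..2: t=0:+1/69120 t=1:−1/14400 t=2:+1/69120 = -7/172800
⇒ 3j(6 2 6; 0 0 0)² = 14/715, sgn -1
Racah Σ t=0..1: t=0:+1/28800 t=1:−1/34560 = 1/172800
⇒ 3j(6 2 6; 1 -1 0)² = 1/1430, sgn +1
4πI² = N·(3j₀)²·(3jₘ)² = 7/605
I = -1·√(0.0115702/4π) = -0.03034355

-0.030344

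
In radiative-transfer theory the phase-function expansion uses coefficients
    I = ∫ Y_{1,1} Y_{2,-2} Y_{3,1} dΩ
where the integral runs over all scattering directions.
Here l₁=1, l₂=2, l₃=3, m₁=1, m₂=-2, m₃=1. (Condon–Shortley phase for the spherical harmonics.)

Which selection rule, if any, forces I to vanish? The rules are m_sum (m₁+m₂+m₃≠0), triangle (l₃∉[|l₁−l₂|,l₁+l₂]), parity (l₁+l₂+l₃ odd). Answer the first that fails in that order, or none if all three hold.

m₁+m₂+m₃ = 1 − 2 + 1 = 0  ✓
triangle: |1−2|=1 ≤ l₃=3 ≤ 1+2=3  ✓
parity: l₁+l₂+l₃ = 6 is even  ✓

none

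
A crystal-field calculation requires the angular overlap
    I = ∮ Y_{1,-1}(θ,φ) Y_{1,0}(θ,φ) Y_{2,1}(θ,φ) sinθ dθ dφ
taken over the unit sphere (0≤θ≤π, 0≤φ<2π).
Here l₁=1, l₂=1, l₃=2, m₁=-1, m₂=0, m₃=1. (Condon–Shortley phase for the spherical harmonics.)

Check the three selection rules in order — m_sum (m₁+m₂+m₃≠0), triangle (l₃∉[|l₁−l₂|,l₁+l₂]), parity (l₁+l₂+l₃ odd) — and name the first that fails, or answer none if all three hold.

m₁+m₂+m₃ = -1 + 0 + 1 = 0  ✓
triangle: |1−1|=0 ≤ l₃=2 ≤ 1+1=2  ✓
parity: l₁+l₂+l₃ = 4 is even  ✓

none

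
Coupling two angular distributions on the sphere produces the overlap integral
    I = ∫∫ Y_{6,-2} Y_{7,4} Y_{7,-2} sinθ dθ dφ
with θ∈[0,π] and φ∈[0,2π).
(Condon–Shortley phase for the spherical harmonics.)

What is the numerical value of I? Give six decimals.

0.105836

m-sum 0 ✓  L=20 even ✓  1≤7≤13 ✓
Π(2lᵢ+1) = 13×15×15 = 2925
triangle coeff Δ(6,7,7) = 1/2444321880
Σ_t [0,6]: t=0:+1/2612736000 t=1:−1/20736000 t=2:+1/1658880 t=3:−1/746496 t=4:+1/1658880 t=5:−1/20736000 t=6:+1/2612736000 = -1/4354560
(3j)²=1000/138567 [(6 7 7; 0 0 0)], sign=+1
Σ_t [3,6]: t=3:−1/174182400 t=4:+1/11612160 t=5:−1/6220800 t=6:+1/24883200 = -1/24883200
(3j)²=28/4199 [(6 7 7; -2 4 -2)], sign=+1
⇒ 4πI² = 2100000/14919047
I = (+1)√(2100000/14919047/(4π)) = 0.10583618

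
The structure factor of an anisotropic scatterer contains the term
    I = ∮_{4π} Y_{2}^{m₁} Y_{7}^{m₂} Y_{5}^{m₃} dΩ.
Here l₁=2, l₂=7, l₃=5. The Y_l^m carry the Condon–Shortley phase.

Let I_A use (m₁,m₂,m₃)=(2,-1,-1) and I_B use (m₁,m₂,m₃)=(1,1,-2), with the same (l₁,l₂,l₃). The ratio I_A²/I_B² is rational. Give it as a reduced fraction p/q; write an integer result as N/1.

Shared (l₁,l₂,l₃)=(2,7,5): N and (l;000)² cancel in I_A²/I_B².
A: Δ = 4!·0!·10!/15! = 1/15015; Racah Σ t=0..0: t=0:+1/414720 = 1/414720; ⇒ 3j(2 7 5; 2 -1 -1)² = 2/429, sgn +1
B: Δ = 4!·0!·10!/15! = 1/15015; Racah Σ t=1..1: t=1:−1/181440 = -1/181440; ⇒ 3j(2 7 5; 1 1 -2)² = 32/3003, sgn +1
I_A²/I_B² = (2/429)/(32/3003) = 7/16

7/16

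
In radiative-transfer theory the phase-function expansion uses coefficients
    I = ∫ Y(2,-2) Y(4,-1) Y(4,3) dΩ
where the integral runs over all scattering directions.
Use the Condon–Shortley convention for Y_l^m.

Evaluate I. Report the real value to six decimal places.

0.159270

Rules hold: Σm=0, L=10 even, 2≤4≤6.
N = 5·9·9 = 405
Δ = 2!·2!·6!/11! = 1/13860
Racah Σ t=0..2: t=0:+1/192 t=1:−1/36 t=2:+1/192 = -5/288
⇒ 3j(2 4 4; 0 0 0)² = 20/693, sgn -1
Racah Σ t=2..2: t=2:+1/480 = 1/480
⇒ 3j(2 4 4; -2 -1 3)² = 3/110, sgn -1
4πI² = N·(3j₀)²·(3jₘ)² = 270/847
I = +1·√(0.318772/4π) = 0.15927046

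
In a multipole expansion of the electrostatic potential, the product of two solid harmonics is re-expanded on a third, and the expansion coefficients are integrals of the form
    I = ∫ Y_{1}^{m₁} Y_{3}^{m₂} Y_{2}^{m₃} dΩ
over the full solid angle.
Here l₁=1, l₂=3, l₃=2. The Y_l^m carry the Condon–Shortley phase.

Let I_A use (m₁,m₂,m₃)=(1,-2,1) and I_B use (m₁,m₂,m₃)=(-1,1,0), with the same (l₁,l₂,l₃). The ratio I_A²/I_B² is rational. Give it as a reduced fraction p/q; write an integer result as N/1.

5/3

Shared (l₁,l₂,l₃)=(1,3,2): N and (l;000)² cancel in I_A²/I_B².
A: Δ = 2!·0!·4!/7! = 1/105; Racah Σ t=0..0: t=0:+1/12 = 1/12; ⇒ 3j(1 3 2; 1 -2 1)² = 2/21, sgn -1
B: Δ = 2!·0!·4!/7! = 1/105; Racah Σ t=2..2: t=2:+1/8 = 1/8; ⇒ 3j(1 3 2; -1 1 0)² = 2/35, sgn +1
I_A²/I_B² = (2/21)/(2/35) = 5/3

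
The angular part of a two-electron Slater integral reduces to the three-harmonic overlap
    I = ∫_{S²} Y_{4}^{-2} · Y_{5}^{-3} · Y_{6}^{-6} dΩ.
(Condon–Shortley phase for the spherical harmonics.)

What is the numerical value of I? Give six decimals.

-2 − 3 − 6 = -11 ≠ 0: azimuthal integral kills it; I = 0

0.000000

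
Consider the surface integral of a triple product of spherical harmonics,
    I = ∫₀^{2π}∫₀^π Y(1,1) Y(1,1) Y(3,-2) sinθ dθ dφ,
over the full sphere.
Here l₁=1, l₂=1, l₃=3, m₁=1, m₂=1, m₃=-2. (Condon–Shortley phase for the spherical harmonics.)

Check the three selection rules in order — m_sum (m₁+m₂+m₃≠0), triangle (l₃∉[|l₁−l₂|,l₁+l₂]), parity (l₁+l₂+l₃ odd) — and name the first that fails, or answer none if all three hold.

triangle

m₁+m₂+m₃ = 1 + 1 − 2 = 0  ✓
triangle: |1−1|=0 ≤ l₃=3 ≤ 1+1=2  ✗
parity: l₁+l₂+l₃ = 5 is odd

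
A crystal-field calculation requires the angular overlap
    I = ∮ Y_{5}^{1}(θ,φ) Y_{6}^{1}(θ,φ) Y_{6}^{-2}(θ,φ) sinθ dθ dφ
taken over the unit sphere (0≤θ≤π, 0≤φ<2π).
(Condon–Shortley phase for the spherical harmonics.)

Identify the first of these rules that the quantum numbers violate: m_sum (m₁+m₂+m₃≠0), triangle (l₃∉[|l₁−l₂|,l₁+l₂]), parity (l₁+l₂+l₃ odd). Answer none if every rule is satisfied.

m₁+m₂+m₃ = 1 + 1 − 2 = 0  ✓
triangle: |5−6|=1 ≤ l₃=6 ≤ 5+6=11  ✓
parity: l₁+l₂+l₃ = 17 is odd  ✗

parity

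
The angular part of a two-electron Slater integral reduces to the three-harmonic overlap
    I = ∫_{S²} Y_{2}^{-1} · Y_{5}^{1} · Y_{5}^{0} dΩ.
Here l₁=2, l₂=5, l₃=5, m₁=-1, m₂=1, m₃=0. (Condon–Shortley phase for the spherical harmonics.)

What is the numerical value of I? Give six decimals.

Rules hold: Σm=0, L=12 even, 3≤5≤7.
N = 5·11·11 = 605
Δ = 2!·2!·8!/13! = 1/38610
Racah Σ t=0..2: t=0:+1/2880 t=1:−1/576 t=2:+1/2880 = -1/960
⇒ 3j(2 5 5; 0 0 0)² = 10/429, sgn +1
Racah Σ t=1..2: t=1:−1/1440 t=2:+1/1152 = 1/5760
⇒ 3j(2 5 5; -1 1 0)² = 1/858, sgn -1
4πI² = N·(3j₀)²·(3jₘ)² = 25/1521
I = -1·√(0.0164366/4π) = -0.03616600

-0.036166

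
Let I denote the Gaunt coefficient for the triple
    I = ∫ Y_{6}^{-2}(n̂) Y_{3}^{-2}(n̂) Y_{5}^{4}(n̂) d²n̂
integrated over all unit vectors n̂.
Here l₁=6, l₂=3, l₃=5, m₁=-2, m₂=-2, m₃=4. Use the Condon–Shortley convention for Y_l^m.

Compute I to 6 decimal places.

-0.139560

Checks pass: Σm=0; 14 even; l₃=5∈[3,9].
(2·6+1)(2·3+1)(2·5+1) = 1001
Δ: 4! 8! 2! / 15! → 1/675675
sum: t=1:−1/8640 t=2:+1/2304 t=3:−1/8640 = 7/34560
3j²(6 3 5; 0 0 0) = Δ·Π!·Σ² = 7/429  (sign -1)
sum: t=0:+1/967680 t=1:−1/60480 = -1/64512
3j²(6 3 5; -2 -2 4) = Δ·Π!·Σ² = 15/1001  (sign +1)
combine: 4πI² = 1001·7/429·15/1001 = 35/143
take √, sign -1: I = -0.13956004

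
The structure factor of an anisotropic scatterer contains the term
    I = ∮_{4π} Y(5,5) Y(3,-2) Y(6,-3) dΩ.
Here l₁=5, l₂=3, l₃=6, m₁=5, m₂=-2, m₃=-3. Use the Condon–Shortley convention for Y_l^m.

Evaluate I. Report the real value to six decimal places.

Checks pass: Σm=0; 14 even; l₃=6∈[2,8].
(2·5+1)(2·3+1)(2·6+1) = 1001
Δ: 2! 8! 4! / 15! → 1/675675
sum: t=0:+1/8640 t=1:−1/2304 t=2:+1/8640 = -7/34560
3j²(5 3 6; 0 0 0) = Δ·Π!·Σ² = 7/429  (sign -1)
sum: t=0:+1/483840 = 1/483840
3j²(5 3 6; 5 -2 -3) = Δ·Π!·Σ² = 6/1001  (sign -1)
combine: 4πI² = 1001·7/429·6/1001 = 14/143
take √, sign +1: I = 0.08826552

0.088266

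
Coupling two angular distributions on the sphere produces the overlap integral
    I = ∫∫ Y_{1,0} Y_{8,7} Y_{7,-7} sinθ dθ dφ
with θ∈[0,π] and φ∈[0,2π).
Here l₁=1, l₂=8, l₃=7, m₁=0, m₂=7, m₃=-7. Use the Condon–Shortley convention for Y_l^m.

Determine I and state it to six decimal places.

m-sum 0 ✓  L=16 even ✓  7≤7≤9 ✓
Π(2lᵢ+1) = 3×17×15 = 765
triangle coeff Δ(1,8,7) = 1/2040
Σ_t [1,1]: t=1:−1/25401600 = -1/25401600
(3j)²=8/255 [(1 8 7; 0 0 0)], sign=+1
Σ_t [1,1]: t=1:−1/87178291200 = -1/87178291200
(3j)²=1/136 [(1 8 7; 0 7 -7)], sign=-1
⇒ 4πI² = 3/17
I = (-1)√(3/17/(4π)) = -0.11850352

-0.118504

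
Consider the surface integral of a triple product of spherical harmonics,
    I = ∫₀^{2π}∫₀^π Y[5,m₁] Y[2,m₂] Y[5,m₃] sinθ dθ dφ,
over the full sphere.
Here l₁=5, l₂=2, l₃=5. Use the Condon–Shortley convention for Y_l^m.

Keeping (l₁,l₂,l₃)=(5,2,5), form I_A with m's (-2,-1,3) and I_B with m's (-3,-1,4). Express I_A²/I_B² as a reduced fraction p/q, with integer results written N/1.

l's match ⇒ only the (l;m) 3-j factors differ between A and B.
A: triangle coeff Δ(5,2,5) = 1/38610; Σ_t [0,1]: t=0:+1/10080 t=1:−1/2880 = -1/4032; (3j)²=10/429 [(5 2 5; -2 -1 3)], sign=-1
B: triangle coeff Δ(5,2,5) = 1/38610; Σ_t [0,1]: t=0:+1/80640 t=1:−1/10080 = -1/11520; (3j)²=49/1430 [(5 2 5; -3 -1 4)], sign=+1
I_A²/I_B² = (10/429)/(49/1430) = 100/147

100/147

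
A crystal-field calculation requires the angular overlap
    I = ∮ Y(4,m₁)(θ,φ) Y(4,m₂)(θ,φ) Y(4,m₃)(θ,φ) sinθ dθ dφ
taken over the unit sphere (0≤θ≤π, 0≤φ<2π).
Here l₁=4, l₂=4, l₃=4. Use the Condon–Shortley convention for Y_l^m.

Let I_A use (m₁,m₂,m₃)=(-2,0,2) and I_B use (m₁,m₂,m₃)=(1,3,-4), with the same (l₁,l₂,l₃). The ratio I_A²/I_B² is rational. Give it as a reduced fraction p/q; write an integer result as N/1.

121/490

l's match ⇒ only the (l;m) 3-j factors differ between A and B.
A: triangle coeff Δ(4,4,4) = 1/450450; Σ_t [2,4]: t=2:+1/384 t=3:−1/216 t=4:+1/2304 = -11/6912; (3j)²=11/1638 [(4 4 4; -2 0 2)], sign=-1
B: triangle coeff Δ(4,4,4) = 1/450450; Σ_t [3,3]: t=3:−1/3456 = -1/3456; (3j)²=35/1287 [(4 4 4; 1 3 -4)], sign=-1
I_A²/I_B² = (11/1638)/(35/1287) = 121/490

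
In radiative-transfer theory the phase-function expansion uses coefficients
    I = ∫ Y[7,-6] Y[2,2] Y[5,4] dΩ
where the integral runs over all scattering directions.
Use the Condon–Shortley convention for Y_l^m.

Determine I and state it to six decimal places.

Checks pass: Σm=0; 14 even; l₃=5∈[5,9].
(2·7+1)(2·2+1)(2·5+1) = 825
Δ: 4! 10! 0! / 15! → 1/15015
sum: t=2:+1/57600 = 1/57600
3j²(7 2 5; 0 0 0) = Δ·Π!·Σ² = 21/715  (sign -1)
sum: t=4:+1/8709120 = 1/8709120
3j²(7 2 5; -6 2 4) = Δ·Π!·Σ² = 1/21  (sign -1)
combine: 4πI² = 825·21/715·1/21 = 15/13
take √, sign +1: I = 0.30301841

0.303018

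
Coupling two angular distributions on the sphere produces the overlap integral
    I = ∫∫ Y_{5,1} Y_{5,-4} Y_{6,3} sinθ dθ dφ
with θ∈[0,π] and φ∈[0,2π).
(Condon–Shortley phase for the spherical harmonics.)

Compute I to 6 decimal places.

m-sum 0 ✓  L=16 even ✓  0≤6≤10 ✓
Π(2lᵢ+1) = 11×11×13 = 1573
triangle coeff Δ(5,5,6) = 1/28588560
Σ_t [0,4]: t=0:+1/345600 t=1:−1/13824 t=2:+1/5184 t=3:−1/13824 t=4:+1/345600 = 7/129600
(3j)²=80/7293 [(5 5 6; 0 0 0)], sign=+1
Σ_t [0,1]: t=0:+1/138240 t=1:−1/155520 = 1/1244160
(3j)²=3/9724 [(5 5 6; 1 -4 3)], sign=-1
⇒ 4πI² = 20/3757
I = (-1)√(20/3757/(4π)) = -0.02058209

-0.020582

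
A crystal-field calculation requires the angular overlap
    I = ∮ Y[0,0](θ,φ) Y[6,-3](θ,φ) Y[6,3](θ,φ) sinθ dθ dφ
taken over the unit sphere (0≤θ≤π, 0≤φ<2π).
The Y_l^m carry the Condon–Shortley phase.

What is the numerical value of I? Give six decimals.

-0.282095

m-sum 0 ✓  L=12 even ✓  6≤6≤6 ✓
Π(2lᵢ+1) = 1×13×13 = 169
triangle coeff Δ(0,6,6) = 1/13
Σ_t [0,0]: t=0:+1/518400 = 1/518400
(3j)²=1/13 [(0 6 6; 0 0 0)], sign=+1
Σ_t [0,0]: t=0:+1/2177280 = 1/2177280
(3j)²=1/13 [(0 6 6; 0 -3 3)], sign=-1
⇒ 4πI² = 1/1
I = (-1)√(1/1/(4π)) = -0.28209479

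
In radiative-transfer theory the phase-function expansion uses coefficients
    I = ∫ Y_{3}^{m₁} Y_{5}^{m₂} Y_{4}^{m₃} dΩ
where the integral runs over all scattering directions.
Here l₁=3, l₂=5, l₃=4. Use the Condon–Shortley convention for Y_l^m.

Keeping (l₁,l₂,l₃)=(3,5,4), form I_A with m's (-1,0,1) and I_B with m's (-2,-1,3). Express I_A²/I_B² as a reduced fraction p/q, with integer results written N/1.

Same 3,5,4: normalisation and zero-m 3j drop out of the ratio.
A: Δ: 4! 2! 6! / 13! → 1/180180; sum: t=2:+1/288 t=3:−1/288 t=4:+1/5760 = 1/5760; 3j²(3 5 4; -1 0 1) = Δ·Π!·Σ² = 1/12012  (sign -1)
B: Δ: 4! 2! 6! / 13! → 1/180180; sum: t=3:−1/1440 t=4:+1/17280 = -11/17280; 3j²(3 5 4; -2 -1 3) = Δ·Π!·Σ² = 11/468  (sign +1)
I_A²/I_B² = (1/12012)/(11/468) = 3/847

3/847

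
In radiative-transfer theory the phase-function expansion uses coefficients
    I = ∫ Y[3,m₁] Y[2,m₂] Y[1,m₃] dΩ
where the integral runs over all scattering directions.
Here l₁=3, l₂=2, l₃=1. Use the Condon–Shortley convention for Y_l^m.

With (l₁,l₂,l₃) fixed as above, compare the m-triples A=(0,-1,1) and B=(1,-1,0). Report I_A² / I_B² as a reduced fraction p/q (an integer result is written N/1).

3/8

Shared (l₁,l₂,l₃)=(3,2,1): N and (l;000)² cancel in I_A²/I_B².
A: Δ = 4!·2!·0!/7! = 1/105; Racah Σ t=1..1: t=1:−1/12 = -1/12; ⇒ 3j(3 2 1; 0 -1 1)² = 1/35, sgn -1
B: Δ = 4!·2!·0!/7! = 1/105; Racah Σ t=1..1: t=1:−1/6 = -1/6; ⇒ 3j(3 2 1; 1 -1 0)² = 8/105, sgn +1
I_A²/I_B² = (1/35)/(8/105) = 3/8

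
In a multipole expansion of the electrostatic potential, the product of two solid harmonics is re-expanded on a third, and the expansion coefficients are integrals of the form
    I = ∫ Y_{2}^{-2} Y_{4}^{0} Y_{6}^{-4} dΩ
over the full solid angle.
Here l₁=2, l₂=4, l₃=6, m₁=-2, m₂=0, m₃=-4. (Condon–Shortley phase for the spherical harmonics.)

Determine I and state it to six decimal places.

0.000000

Σmᵢ = -6 ≠ 0, so the φ-integral vanishes; I = 0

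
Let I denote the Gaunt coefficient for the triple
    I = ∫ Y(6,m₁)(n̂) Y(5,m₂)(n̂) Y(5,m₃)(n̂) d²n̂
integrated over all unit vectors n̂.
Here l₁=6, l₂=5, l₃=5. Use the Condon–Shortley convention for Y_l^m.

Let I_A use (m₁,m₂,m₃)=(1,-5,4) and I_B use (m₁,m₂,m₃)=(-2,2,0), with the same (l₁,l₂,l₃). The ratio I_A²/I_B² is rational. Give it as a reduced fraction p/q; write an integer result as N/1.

l's match ⇒ only the (l;m) 3-j factors differ between A and B.
A: triangle coeff Δ(6,5,5) = 1/28588560; Σ_t [0,0]: t=0:+1/2073600 = 1/2073600; (3j)²=63/9724 [(6 5 5; 1 -5 4)], sign=-1
B: triangle coeff Δ(6,5,5) = 1/28588560; Σ_t [3,6]: t=3:−1/103680 t=4:+1/13824 t=5:−1/17280 t=6:+1/207360 = 1/103680; (3j)²=10/7293 [(6 5 5; -2 2 0)], sign=-1
I_A²/I_B² = (63/9724)/(10/7293) = 189/40

189/40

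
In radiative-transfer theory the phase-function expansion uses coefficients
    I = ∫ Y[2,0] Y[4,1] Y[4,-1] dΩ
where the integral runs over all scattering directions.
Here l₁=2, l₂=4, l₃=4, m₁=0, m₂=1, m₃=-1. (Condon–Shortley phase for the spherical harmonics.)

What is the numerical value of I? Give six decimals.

m-sum 0 ✓  L=10 even ✓  2≤4≤6 ✓
Π(2lᵢ+1) = 5×9×9 = 405
triangle coeff Δ(2,4,4) = 1/13860
Σ_t [0,2]: t=0:+1/192 t=1:−1/36 t=2:+1/192 = -5/288
(3j)²=20/693 [(2 4 4; 0 0 0)], sign=-1
Σ_t [0,2]: t=0:+1/480 t=1:−1/48 t=2:+1/144 = -17/1440
(3j)²=289/13860 [(2 4 4; 0 1 -1)], sign=+1
⇒ 4πI² = 1445/5929
I = (-1)√(1445/5929/(4π)) = -0.13926381

-0.139264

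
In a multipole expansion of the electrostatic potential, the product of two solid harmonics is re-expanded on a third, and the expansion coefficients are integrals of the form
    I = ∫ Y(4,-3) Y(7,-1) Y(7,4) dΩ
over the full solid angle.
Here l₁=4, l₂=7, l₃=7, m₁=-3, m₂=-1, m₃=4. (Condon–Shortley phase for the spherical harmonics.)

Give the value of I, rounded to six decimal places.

m-sum 0 ✓  L=18 even ✓  3≤7≤11 ✓
Π(2lᵢ+1) = 9×15×15 = 2025
triangle coeff Δ(4,7,7) = 1/58198140
Σ_t [0,4]: t=0:+1/17418240 t=1:−1/622080 t=2:+1/230400 t=3:−1/622080 t=4:+1/17418240 = 1/806400
(3j)²=2268/230945 [(4 7 7; 0 0 0)], sign=-1
Σ_t [3,4]: t=3:−1/4354560 t=4:+1/11612160 = -1/6967296
(3j)²=625/50388 [(4 7 7; -3 -1 4)], sign=+1
⇒ 4πI² = 47840625/193947611
I = (-1)√(47840625/193947611/(4π)) = -0.14010424

-0.140104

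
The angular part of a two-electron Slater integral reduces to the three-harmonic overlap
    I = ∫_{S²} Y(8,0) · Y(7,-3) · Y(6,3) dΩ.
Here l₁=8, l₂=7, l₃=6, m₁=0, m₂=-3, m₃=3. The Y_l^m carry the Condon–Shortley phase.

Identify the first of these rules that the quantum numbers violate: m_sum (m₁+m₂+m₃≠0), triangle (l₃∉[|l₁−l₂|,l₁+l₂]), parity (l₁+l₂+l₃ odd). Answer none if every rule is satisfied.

parity

m₁+m₂+m₃ = 0 − 3 + 3 = 0  ✓
triangle: |8−7|=1 ≤ l₃=6 ≤ 8+7=15  ✓
parity: l₁+l₂+l₃ = 21 is odd  ✗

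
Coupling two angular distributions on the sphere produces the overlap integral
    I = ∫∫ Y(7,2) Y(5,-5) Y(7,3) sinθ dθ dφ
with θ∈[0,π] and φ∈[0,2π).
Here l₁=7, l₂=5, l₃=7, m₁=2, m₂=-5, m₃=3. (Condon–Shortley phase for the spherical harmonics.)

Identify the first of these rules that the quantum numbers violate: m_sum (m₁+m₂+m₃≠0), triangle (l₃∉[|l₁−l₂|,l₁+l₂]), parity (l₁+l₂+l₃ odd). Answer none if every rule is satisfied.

parity

azimuthal sum: 2 − 5 + 3 = 0  ✓
2 ≤ 7 ≤ 12 (triangle on l)  ✓
L = 7 + 5 + 7 = 19 (odd)  ✗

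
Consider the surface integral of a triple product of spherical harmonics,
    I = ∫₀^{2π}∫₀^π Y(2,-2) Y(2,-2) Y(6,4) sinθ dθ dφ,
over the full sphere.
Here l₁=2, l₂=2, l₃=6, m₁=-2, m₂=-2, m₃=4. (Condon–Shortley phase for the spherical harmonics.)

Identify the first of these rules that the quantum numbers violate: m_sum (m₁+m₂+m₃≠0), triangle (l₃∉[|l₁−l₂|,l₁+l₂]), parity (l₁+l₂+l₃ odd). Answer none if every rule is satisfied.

azimuthal sum: -2 − 2 + 4 = 0  ✓
0 ≤ 6 ≤ 4 (triangle on l)  ✗
L = 2 + 2 + 6 = 10 (even)

triangle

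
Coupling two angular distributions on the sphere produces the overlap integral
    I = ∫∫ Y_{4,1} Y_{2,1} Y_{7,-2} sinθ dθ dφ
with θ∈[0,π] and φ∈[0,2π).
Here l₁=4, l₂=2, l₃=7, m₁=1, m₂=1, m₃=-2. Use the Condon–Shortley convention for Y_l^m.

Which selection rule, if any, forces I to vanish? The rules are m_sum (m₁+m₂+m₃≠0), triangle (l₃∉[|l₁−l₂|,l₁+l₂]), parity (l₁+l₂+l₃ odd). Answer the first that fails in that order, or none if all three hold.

triangle

Σmᵢ = 0  ✓
l₃∈[|l₁−l₂|,l₁+l₂]=[2,6], have l₃=7  ✗
Σlᵢ = 13 ⇒ odd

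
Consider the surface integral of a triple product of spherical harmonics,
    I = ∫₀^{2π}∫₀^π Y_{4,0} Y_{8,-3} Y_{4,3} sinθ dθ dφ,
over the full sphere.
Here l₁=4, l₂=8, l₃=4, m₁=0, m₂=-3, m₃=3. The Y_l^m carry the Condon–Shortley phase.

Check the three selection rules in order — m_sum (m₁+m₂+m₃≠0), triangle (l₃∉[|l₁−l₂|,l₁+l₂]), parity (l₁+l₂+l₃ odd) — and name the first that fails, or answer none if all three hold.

m₁+m₂+m₃ = 0 − 3 + 3 = 0  ✓
triangle: |4−8|=4 ≤ l₃=4 ≤ 4+8=12  ✓
parity: l₁+l₂+l₃ = 16 is even  ✓

none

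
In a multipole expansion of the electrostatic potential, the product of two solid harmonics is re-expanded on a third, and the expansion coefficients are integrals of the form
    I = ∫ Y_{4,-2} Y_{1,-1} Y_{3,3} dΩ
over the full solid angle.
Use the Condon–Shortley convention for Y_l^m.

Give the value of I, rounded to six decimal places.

0.061558

m-sum 0 ✓  L=8 even ✓  3≤3≤5 ✓
Π(2lᵢ+1) = 9×3×7 = 189
triangle coeff Δ(4,1,3) = 1/252
Σ_t [1,1]: t=1:−1/36 = -1/36
(3j)²=4/63 [(4 1 3; 0 0 0)], sign=+1
Σ_t [0,0]: t=0:+1/1440 = 1/1440
(3j)²=1/252 [(4 1 3; -2 -1 3)], sign=+1
⇒ 4πI² = 1/21
I = (+1)√(1/21/(4π)) = 0.06155813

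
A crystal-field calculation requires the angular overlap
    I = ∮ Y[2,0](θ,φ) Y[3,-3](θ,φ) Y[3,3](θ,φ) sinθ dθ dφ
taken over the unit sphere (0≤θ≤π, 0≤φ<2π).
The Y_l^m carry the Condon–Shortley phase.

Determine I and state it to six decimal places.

Rules hold: Σm=0, L=8 even, 1≤3≤5.
N = 5·7·7 = 245
Δ = 2!·2!·4!/9! = 1/3780
Racah Σ t=0..2: t=0:+1/24 t=1:−1/4 t=2:+1/24 = -1/6
⇒ 3j(2 3 3; 0 0 0)² = 4/105, sgn +1
Racah Σ t=0..0: t=0:+1/96 = 1/96
⇒ 3j(2 3 3; 0 -3 3)² = 5/84, sgn +1
4πI² = N·(3j₀)²·(3jₘ)² = 5/9
I = +1·√(0.555556/4π) = 0.21026104

0.210261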